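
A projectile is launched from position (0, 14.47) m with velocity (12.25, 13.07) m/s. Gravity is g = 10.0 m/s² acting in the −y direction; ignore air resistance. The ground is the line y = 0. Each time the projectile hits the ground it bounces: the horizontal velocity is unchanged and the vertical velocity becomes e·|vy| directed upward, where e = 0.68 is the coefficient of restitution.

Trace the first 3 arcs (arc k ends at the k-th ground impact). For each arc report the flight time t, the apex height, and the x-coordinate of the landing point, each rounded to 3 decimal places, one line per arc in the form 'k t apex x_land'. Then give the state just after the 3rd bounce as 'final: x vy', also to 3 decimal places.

Arc 1: start y=14.470, vy=13.070 → t=3.452, apex=23.011, x_land=42.290, impact vy=-21.453
  bounce: vy ← 0.68·21.453 = 14.588
Arc 2: start y=0.000, vy=14.588 → t=2.918, apex=10.640, x_land=78.031, impact vy=-14.588
  bounce: vy ← 0.68·14.588 = 9.920
Arc 3: start y=0.000, vy=9.920 → t=1.984, apex=4.920, x_land=102.334, impact vy=-9.920
  bounce: vy ← 0.68·9.920 = 6.745

1 3.452 23.011 42.290
2 2.918 10.640 78.031
3 1.984 4.920 102.334
final: 102.334 6.745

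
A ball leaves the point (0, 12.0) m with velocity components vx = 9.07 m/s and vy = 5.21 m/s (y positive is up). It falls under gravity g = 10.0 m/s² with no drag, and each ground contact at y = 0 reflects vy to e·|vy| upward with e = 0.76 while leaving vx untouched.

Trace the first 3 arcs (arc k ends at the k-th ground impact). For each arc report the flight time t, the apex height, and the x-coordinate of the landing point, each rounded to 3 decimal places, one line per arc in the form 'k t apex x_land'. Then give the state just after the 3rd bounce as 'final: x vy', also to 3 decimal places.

Arc 1: start y=12.000, vy=5.210 → t=2.155, apex=13.357, x_land=19.550, impact vy=-16.345
  bounce: vy ← 0.76·16.345 = 12.422
Arc 2: start y=0.000, vy=12.422 → t=2.484, apex=7.715, x_land=42.083, impact vy=-12.422
  bounce: vy ← 0.76·12.422 = 9.441
Arc 3: start y=0.000, vy=9.441 → t=1.888, apex=4.456, x_land=59.208, impact vy=-9.441
  bounce: vy ← 0.76·9.441 = 7.175

1 2.155 13.357 19.550
2 2.484 7.715 42.083
3 1.888 4.456 59.208
final: 59.208 7.175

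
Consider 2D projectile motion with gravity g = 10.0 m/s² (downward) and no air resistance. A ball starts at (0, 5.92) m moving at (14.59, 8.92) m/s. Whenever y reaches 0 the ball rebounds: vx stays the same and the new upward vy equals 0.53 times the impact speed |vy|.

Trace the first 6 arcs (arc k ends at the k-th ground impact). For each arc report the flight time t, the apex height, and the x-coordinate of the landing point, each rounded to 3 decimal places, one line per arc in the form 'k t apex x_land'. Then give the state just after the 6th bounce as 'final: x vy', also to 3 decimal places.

1 2.299 9.898 33.542
2 1.491 2.780 55.302
3 0.790 0.781 66.835
4 0.419 0.219 72.947
5 0.222 0.062 76.187
6 0.118 0.017 77.904
final: 77.904 0.312

Arc 1: start y=5.920, vy=8.920 → t=2.299, apex=9.898, x_land=33.542, impact vy=-14.070
  bounce: vy ← 0.53·14.070 = 7.457
Arc 2: start y=0.000, vy=7.457 → t=1.491, apex=2.780, x_land=55.302, impact vy=-7.457
  bounce: vy ← 0.53·7.457 = 3.952
Arc 3: start y=0.000, vy=3.952 → t=0.790, apex=0.781, x_land=66.835, impact vy=-3.952
  bounce: vy ← 0.53·3.952 = 2.095
Arc 4: start y=0.000, vy=2.095 → t=0.419, apex=0.219, x_land=72.947, impact vy=-2.095
  bounce: vy ← 0.53·2.095 = 1.110
Arc 5: start y=0.000, vy=1.110 → t=0.222, apex=0.062, x_land=76.187, impact vy=-1.110
  bounce: vy ← 0.53·1.110 = 0.588
Arc 6: start y=0.000, vy=0.588 → t=0.118, apex=0.017, x_land=77.904, impact vy=-0.588
  bounce: vy ← 0.53·0.588 = 0.312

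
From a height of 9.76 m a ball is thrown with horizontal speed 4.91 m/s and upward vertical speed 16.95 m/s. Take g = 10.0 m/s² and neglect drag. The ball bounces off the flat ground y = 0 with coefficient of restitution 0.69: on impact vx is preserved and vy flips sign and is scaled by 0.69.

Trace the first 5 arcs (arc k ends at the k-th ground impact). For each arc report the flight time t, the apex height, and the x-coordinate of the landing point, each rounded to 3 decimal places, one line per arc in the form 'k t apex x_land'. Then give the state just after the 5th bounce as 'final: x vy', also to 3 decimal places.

1 3.892 24.125 19.108
2 3.031 11.486 33.991
3 2.092 5.468 44.261
4 1.443 2.604 51.347
5 0.996 1.240 56.237
final: 56.237 3.436

Arc 1: start y=9.760, vy=16.950 → t=3.892, apex=24.125, x_land=19.108, impact vy=-21.966
  bounce: vy ← 0.69·21.966 = 15.156
Arc 2: start y=0.000, vy=15.156 → t=3.031, apex=11.486, x_land=33.991, impact vy=-15.156
  bounce: vy ← 0.69·15.156 = 10.458
Arc 3: start y=0.000, vy=10.458 → t=2.092, apex=5.468, x_land=44.261, impact vy=-10.458
  bounce: vy ← 0.69·10.458 = 7.216
Arc 4: start y=0.000, vy=7.216 → t=1.443, apex=2.604, x_land=51.347, impact vy=-7.216
  bounce: vy ← 0.69·7.216 = 4.979
Arc 5: start y=0.000, vy=4.979 → t=0.996, apex=1.240, x_land=56.237, impact vy=-4.979
  bounce: vy ← 0.69·4.979 = 3.436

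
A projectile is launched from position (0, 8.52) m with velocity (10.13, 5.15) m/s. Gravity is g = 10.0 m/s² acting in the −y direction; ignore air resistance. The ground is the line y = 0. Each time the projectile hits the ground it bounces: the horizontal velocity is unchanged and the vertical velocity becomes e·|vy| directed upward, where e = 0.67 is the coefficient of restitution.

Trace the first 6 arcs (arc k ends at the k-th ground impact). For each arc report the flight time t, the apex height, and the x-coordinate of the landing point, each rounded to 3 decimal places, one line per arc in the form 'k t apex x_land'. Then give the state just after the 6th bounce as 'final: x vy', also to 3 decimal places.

1 1.918 9.846 19.432
2 1.880 4.420 38.481
3 1.260 1.984 51.243
4 0.844 0.891 59.794
5 0.566 0.400 65.523
6 0.379 0.179 69.362
final: 69.362 1.269

Arc 1: start y=8.520, vy=5.150 → t=1.918, apex=9.846, x_land=19.432, impact vy=-14.033
  bounce: vy ← 0.67·14.033 = 9.402
Arc 2: start y=0.000, vy=9.402 → t=1.880, apex=4.420, x_land=38.481, impact vy=-9.402
  bounce: vy ← 0.67·9.402 = 6.299
Arc 3: start y=0.000, vy=6.299 → t=1.260, apex=1.984, x_land=51.243, impact vy=-6.299
  bounce: vy ← 0.67·6.299 = 4.221
Arc 4: start y=0.000, vy=4.221 → t=0.844, apex=0.891, x_land=59.794, impact vy=-4.221
  bounce: vy ← 0.67·4.221 = 2.828
Arc 5: start y=0.000, vy=2.828 → t=0.566, apex=0.400, x_land=65.523, impact vy=-2.828
  bounce: vy ← 0.67·2.828 = 1.895
Arc 6: start y=0.000, vy=1.895 → t=0.379, apex=0.179, x_land=69.362, impact vy=-1.895
  bounce: vy ← 0.67·1.895 = 1.269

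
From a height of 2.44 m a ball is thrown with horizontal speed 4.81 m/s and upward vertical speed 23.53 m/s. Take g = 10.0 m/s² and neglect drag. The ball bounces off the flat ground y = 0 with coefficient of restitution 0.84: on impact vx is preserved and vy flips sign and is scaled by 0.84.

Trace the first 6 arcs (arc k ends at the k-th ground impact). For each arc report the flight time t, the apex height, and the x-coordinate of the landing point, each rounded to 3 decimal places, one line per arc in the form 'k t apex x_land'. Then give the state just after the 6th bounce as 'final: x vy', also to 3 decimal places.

Arc 1: start y=2.440, vy=23.530 → t=4.808, apex=30.123, x_land=23.124, impact vy=-24.545
  bounce: vy ← 0.84·24.545 = 20.618
Arc 2: start y=0.000, vy=20.618 → t=4.124, apex=21.255, x_land=42.959, impact vy=-20.618
  bounce: vy ← 0.84·20.618 = 17.319
Arc 3: start y=0.000, vy=17.319 → t=3.464, apex=14.997, x_land=59.619, impact vy=-17.319
  bounce: vy ← 0.84·17.319 = 14.548
Arc 4: start y=0.000, vy=14.548 → t=2.910, apex=10.582, x_land=73.615, impact vy=-14.548
  bounce: vy ← 0.84·14.548 = 12.220
Arc 5: start y=0.000, vy=12.220 → t=2.444, apex=7.467, x_land=85.370, impact vy=-12.220
  bounce: vy ← 0.84·12.220 = 10.265
Arc 6: start y=0.000, vy=10.265 → t=2.053, apex=5.269, x_land=95.245, impact vy=-10.265
  bounce: vy ← 0.84·10.265 = 8.623

1 4.808 30.123 23.124
2 4.124 21.255 42.959
3 3.464 14.997 59.619
4 2.910 10.582 73.615
5 2.444 7.467 85.370
6 2.053 5.269 95.245
final: 95.245 8.623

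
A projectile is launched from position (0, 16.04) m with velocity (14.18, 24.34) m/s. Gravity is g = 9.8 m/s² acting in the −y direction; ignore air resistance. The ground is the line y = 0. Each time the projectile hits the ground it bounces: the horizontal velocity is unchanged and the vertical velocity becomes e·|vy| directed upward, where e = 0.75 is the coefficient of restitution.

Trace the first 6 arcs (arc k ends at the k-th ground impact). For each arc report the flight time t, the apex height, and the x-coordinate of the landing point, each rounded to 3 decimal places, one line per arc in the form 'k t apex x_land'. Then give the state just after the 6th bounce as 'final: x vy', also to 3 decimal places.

1 5.556 46.266 78.791
2 4.609 26.025 144.149
3 3.457 14.639 193.168
4 2.593 8.234 229.932
5 1.945 4.632 257.505
6 1.458 2.605 278.185
final: 278.185 5.360

Arc 1: start y=16.040, vy=24.340 → t=5.556, apex=46.266, x_land=78.791, impact vy=-30.113
  bounce: vy ← 0.75·30.113 = 22.585
Arc 2: start y=0.000, vy=22.585 → t=4.609, apex=26.025, x_land=144.149, impact vy=-22.585
  bounce: vy ← 0.75·22.585 = 16.939
Arc 3: start y=0.000, vy=16.939 → t=3.457, apex=14.639, x_land=193.168, impact vy=-16.939
  bounce: vy ← 0.75·16.939 = 12.704
Arc 4: start y=0.000, vy=12.704 → t=2.593, apex=8.234, x_land=229.932, impact vy=-12.704
  bounce: vy ← 0.75·12.704 = 9.528
Arc 5: start y=0.000, vy=9.528 → t=1.945, apex=4.632, x_land=257.505, impact vy=-9.528
  bounce: vy ← 0.75·9.528 = 7.146
Arc 6: start y=0.000, vy=7.146 → t=1.458, apex=2.605, x_land=278.185, impact vy=-7.146
  bounce: vy ← 0.75·7.146 = 5.360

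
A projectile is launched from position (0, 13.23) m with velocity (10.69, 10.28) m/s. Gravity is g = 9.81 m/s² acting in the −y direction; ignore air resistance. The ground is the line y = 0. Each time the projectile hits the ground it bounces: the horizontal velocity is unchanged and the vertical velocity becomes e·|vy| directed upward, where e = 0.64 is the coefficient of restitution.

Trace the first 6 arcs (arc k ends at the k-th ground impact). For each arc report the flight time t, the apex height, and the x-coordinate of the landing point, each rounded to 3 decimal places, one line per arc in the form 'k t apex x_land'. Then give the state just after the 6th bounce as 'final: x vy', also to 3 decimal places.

1 2.996 18.616 32.028
2 2.494 7.625 58.685
3 1.596 3.123 75.746
4 1.021 1.279 86.665
5 0.654 0.524 93.653
6 0.418 0.215 98.125
final: 98.125 1.313

Arc 1: start y=13.230, vy=10.280 → t=2.996, apex=18.616, x_land=32.028, impact vy=-19.112
  bounce: vy ← 0.64·19.112 = 12.231
Arc 2: start y=0.000, vy=12.231 → t=2.494, apex=7.625, x_land=58.685, impact vy=-12.231
  bounce: vy ← 0.64·12.231 = 7.828
Arc 3: start y=0.000, vy=7.828 → t=1.596, apex=3.123, x_land=75.746, impact vy=-7.828
  bounce: vy ← 0.64·7.828 = 5.010
Arc 4: start y=0.000, vy=5.010 → t=1.021, apex=1.279, x_land=86.665, impact vy=-5.010
  bounce: vy ← 0.64·5.010 = 3.206
Arc 5: start y=0.000, vy=3.206 → t=0.654, apex=0.524, x_land=93.653, impact vy=-3.206
  bounce: vy ← 0.64·3.206 = 2.052
Arc 6: start y=0.000, vy=2.052 → t=0.418, apex=0.215, x_land=98.125, impact vy=-2.052
  bounce: vy ← 0.64·2.052 = 1.313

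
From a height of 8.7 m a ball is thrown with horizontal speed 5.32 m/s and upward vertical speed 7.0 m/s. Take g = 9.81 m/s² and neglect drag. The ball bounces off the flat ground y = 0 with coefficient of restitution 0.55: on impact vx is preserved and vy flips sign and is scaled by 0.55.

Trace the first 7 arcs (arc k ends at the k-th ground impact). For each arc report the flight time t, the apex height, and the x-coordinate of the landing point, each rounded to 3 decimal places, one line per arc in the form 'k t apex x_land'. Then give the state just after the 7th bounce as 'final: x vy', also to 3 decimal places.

1 2.224 11.197 11.834
2 1.662 3.387 20.676
3 0.914 1.025 25.539
4 0.503 0.310 28.214
5 0.277 0.094 29.685
6 0.152 0.028 30.494
7 0.084 0.009 30.939
final: 30.939 0.226

Arc 1: start y=8.700, vy=7.000 → t=2.224, apex=11.197, x_land=11.834, impact vy=-14.822
  bounce: vy ← 0.55·14.822 = 8.152
Arc 2: start y=0.000, vy=8.152 → t=1.662, apex=3.387, x_land=20.676, impact vy=-8.152
  bounce: vy ← 0.55·8.152 = 4.484
Arc 3: start y=0.000, vy=4.484 → t=0.914, apex=1.025, x_land=25.539, impact vy=-4.484
  bounce: vy ← 0.55·4.484 = 2.466
Arc 4: start y=0.000, vy=2.466 → t=0.503, apex=0.310, x_land=28.214, impact vy=-2.466
  bounce: vy ← 0.55·2.466 = 1.356
Arc 5: start y=0.000, vy=1.356 → t=0.277, apex=0.094, x_land=29.685, impact vy=-1.356
  bounce: vy ← 0.55·1.356 = 0.746
Arc 6: start y=0.000, vy=0.746 → t=0.152, apex=0.028, x_land=30.494, impact vy=-0.746
  bounce: vy ← 0.55·0.746 = 0.410
Arc 7: start y=0.000, vy=0.410 → t=0.084, apex=0.009, x_land=30.939, impact vy=-0.410
  bounce: vy ← 0.55·0.410 = 0.226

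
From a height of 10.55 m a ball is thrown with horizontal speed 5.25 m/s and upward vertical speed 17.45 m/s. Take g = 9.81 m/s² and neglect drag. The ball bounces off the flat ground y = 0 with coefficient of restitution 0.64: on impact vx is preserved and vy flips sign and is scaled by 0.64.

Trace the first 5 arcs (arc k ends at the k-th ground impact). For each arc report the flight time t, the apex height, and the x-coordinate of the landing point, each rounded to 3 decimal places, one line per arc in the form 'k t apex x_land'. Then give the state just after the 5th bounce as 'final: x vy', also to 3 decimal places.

1 4.084 26.070 21.442
2 2.951 10.678 36.935
3 1.889 4.374 46.850
4 1.209 1.792 53.196
5 0.774 0.734 57.257
final: 57.257 2.428

Arc 1: start y=10.550, vy=17.450 → t=4.084, apex=26.070, x_land=21.442, impact vy=-22.616
  bounce: vy ← 0.64·22.616 = 14.474
Arc 2: start y=0.000, vy=14.474 → t=2.951, apex=10.678, x_land=36.935, impact vy=-14.474
  bounce: vy ← 0.64·14.474 = 9.264
Arc 3: start y=0.000, vy=9.264 → t=1.889, apex=4.374, x_land=46.850, impact vy=-9.264
  bounce: vy ← 0.64·9.264 = 5.929
Arc 4: start y=0.000, vy=5.929 → t=1.209, apex=1.792, x_land=53.196, impact vy=-5.929
  bounce: vy ← 0.64·5.929 = 3.794
Arc 5: start y=0.000, vy=3.794 → t=0.774, apex=0.734, x_land=57.257, impact vy=-3.794
  bounce: vy ← 0.64·3.794 = 2.428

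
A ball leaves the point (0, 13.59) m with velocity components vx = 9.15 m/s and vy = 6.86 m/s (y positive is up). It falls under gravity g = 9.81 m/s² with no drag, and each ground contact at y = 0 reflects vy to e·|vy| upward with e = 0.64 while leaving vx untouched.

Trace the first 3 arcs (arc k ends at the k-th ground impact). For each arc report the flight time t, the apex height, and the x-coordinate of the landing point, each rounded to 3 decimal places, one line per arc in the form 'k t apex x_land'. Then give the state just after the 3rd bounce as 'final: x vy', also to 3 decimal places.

Arc 1: start y=13.590, vy=6.860 → t=2.505, apex=15.989, x_land=22.918, impact vy=-17.711
  bounce: vy ← 0.64·17.711 = 11.335
Arc 2: start y=0.000, vy=11.335 → t=2.311, apex=6.549, x_land=44.064, impact vy=-11.335
  bounce: vy ← 0.64·11.335 = 7.255
Arc 3: start y=0.000, vy=7.255 → t=1.479, apex=2.682, x_land=57.597, impact vy=-7.255
  bounce: vy ← 0.64·7.255 = 4.643

1 2.505 15.989 22.918
2 2.311 6.549 44.064
3 1.479 2.682 57.597
final: 57.597 4.643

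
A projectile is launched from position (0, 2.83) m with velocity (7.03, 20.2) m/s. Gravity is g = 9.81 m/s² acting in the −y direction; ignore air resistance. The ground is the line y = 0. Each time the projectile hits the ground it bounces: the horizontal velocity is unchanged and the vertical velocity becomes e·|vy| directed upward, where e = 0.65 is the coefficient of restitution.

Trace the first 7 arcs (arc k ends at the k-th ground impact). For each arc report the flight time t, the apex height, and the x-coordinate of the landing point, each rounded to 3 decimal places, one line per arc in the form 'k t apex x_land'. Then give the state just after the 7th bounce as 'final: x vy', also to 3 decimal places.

Arc 1: start y=2.830, vy=20.200 → t=4.254, apex=23.627, x_land=29.905, impact vy=-21.531
  bounce: vy ← 0.65·21.531 = 13.995
Arc 2: start y=0.000, vy=13.995 → t=2.853, apex=9.982, x_land=49.963, impact vy=-13.995
  bounce: vy ← 0.65·13.995 = 9.097
Arc 3: start y=0.000, vy=9.097 → t=1.855, apex=4.218, x_land=63.000, impact vy=-9.097
  bounce: vy ← 0.65·9.097 = 5.913
Arc 4: start y=0.000, vy=5.913 → t=1.205, apex=1.782, x_land=71.475, impact vy=-5.913
  bounce: vy ← 0.65·5.913 = 3.843
Arc 5: start y=0.000, vy=3.843 → t=0.784, apex=0.753, x_land=76.983, impact vy=-3.843
  bounce: vy ← 0.65·3.843 = 2.498
Arc 6: start y=0.000, vy=2.498 → t=0.509, apex=0.318, x_land=80.564, impact vy=-2.498
  bounce: vy ← 0.65·2.498 = 1.624
Arc 7: start y=0.000, vy=1.624 → t=0.331, apex=0.134, x_land=82.891, impact vy=-1.624
  bounce: vy ← 0.65·1.624 = 1.055

1 4.254 23.627 29.905
2 2.853 9.982 49.963
3 1.855 4.218 63.000
4 1.205 1.782 71.475
5 0.784 0.753 76.983
6 0.509 0.318 80.564
7 0.331 0.134 82.891
final: 82.891 1.055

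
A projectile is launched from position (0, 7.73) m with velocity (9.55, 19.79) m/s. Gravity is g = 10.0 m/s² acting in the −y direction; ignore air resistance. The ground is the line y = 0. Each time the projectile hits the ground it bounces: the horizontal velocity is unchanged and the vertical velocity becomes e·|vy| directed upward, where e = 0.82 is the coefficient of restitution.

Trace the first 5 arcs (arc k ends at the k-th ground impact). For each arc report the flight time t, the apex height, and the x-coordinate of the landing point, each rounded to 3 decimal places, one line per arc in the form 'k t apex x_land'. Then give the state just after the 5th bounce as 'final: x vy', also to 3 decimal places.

1 4.316 27.312 41.220
2 3.833 18.365 77.825
3 3.143 12.348 107.841
4 2.577 8.303 132.454
5 2.113 5.583 152.637
final: 152.637 8.665

Arc 1: start y=7.730, vy=19.790 → t=4.316, apex=27.312, x_land=41.220, impact vy=-23.372
  bounce: vy ← 0.82·23.372 = 19.165
Arc 2: start y=0.000, vy=19.165 → t=3.833, apex=18.365, x_land=77.825, impact vy=-19.165
  bounce: vy ← 0.82·19.165 = 15.715
Arc 3: start y=0.000, vy=15.715 → t=3.143, apex=12.348, x_land=107.841, impact vy=-15.715
  bounce: vy ← 0.82·15.715 = 12.886
Arc 4: start y=0.000, vy=12.886 → t=2.577, apex=8.303, x_land=132.454, impact vy=-12.886
  bounce: vy ← 0.82·12.886 = 10.567
Arc 5: start y=0.000, vy=10.567 → t=2.113, apex=5.583, x_land=152.637, impact vy=-10.567
  bounce: vy ← 0.82·10.567 = 8.665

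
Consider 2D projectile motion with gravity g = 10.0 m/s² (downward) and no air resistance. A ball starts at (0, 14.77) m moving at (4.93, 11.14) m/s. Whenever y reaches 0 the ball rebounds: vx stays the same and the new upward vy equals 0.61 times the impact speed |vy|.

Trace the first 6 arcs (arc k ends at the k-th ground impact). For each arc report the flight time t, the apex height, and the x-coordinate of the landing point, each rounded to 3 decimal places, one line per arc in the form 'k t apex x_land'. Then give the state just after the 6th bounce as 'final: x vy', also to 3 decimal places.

1 3.162 20.975 15.589
2 2.499 7.805 27.908
3 1.524 2.904 35.423
4 0.930 1.081 40.007
5 0.567 0.402 42.803
6 0.346 0.150 44.509
final: 44.509 1.055

Arc 1: start y=14.770, vy=11.140 → t=3.162, apex=20.975, x_land=15.589, impact vy=-20.482
  bounce: vy ← 0.61·20.482 = 12.494
Arc 2: start y=0.000, vy=12.494 → t=2.499, apex=7.805, x_land=27.908, impact vy=-12.494
  bounce: vy ← 0.61·12.494 = 7.621
Arc 3: start y=0.000, vy=7.621 → t=1.524, apex=2.904, x_land=35.423, impact vy=-7.621
  bounce: vy ← 0.61·7.621 = 4.649
Arc 4: start y=0.000, vy=4.649 → t=0.930, apex=1.081, x_land=40.007, impact vy=-4.649
  bounce: vy ← 0.61·4.649 = 2.836
Arc 5: start y=0.000, vy=2.836 → t=0.567, apex=0.402, x_land=42.803, impact vy=-2.836
  bounce: vy ← 0.61·2.836 = 1.730
Arc 6: start y=0.000, vy=1.730 → t=0.346, apex=0.150, x_land=44.509, impact vy=-1.730
  bounce: vy ← 0.61·1.730 = 1.055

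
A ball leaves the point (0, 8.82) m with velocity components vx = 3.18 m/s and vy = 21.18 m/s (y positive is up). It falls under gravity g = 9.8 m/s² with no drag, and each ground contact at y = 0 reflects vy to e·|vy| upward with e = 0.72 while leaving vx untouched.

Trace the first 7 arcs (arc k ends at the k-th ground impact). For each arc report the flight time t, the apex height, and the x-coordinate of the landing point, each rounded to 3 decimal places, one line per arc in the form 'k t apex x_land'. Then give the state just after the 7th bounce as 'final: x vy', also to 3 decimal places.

Arc 1: start y=8.820, vy=21.180 → t=4.705, apex=31.707, x_land=14.962, impact vy=-24.929
  bounce: vy ← 0.72·24.929 = 17.949
Arc 2: start y=0.000, vy=17.949 → t=3.663, apex=16.437, x_land=26.611, impact vy=-17.949
  bounce: vy ← 0.72·17.949 = 12.923
Arc 3: start y=0.000, vy=12.923 → t=2.637, apex=8.521, x_land=34.997, impact vy=-12.923
  bounce: vy ← 0.72·12.923 = 9.305
Arc 4: start y=0.000, vy=9.305 → t=1.899, apex=4.417, x_land=41.036, impact vy=-9.305
  bounce: vy ← 0.72·9.305 = 6.699
Arc 5: start y=0.000, vy=6.699 → t=1.367, apex=2.290, x_land=45.384, impact vy=-6.699
  bounce: vy ← 0.72·6.699 = 4.824
Arc 6: start y=0.000, vy=4.824 → t=0.984, apex=1.187, x_land=48.514, impact vy=-4.824
  bounce: vy ← 0.72·4.824 = 3.473
Arc 7: start y=0.000, vy=3.473 → t=0.709, apex=0.615, x_land=50.768, impact vy=-3.473
  bounce: vy ← 0.72·3.473 = 2.501

1 4.705 31.707 14.962
2 3.663 16.437 26.611
3 2.637 8.521 34.997
4 1.899 4.417 41.036
5 1.367 2.290 45.384
6 0.984 1.187 48.514
7 0.709 0.615 50.768
final: 50.768 2.501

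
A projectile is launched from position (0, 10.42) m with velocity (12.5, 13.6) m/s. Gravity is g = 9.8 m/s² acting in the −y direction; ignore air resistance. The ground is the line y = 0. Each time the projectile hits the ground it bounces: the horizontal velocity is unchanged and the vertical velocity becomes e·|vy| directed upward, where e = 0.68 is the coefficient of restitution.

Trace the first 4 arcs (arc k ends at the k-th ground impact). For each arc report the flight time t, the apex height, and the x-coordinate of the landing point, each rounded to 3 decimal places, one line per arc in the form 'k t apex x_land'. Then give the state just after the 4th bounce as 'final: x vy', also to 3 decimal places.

1 3.401 19.857 42.510
2 2.738 9.182 76.732
3 1.862 4.246 100.003
4 1.266 1.963 115.827
final: 115.827 4.218

Arc 1: start y=10.420, vy=13.600 → t=3.401, apex=19.857, x_land=42.510, impact vy=-19.728
  bounce: vy ← 0.68·19.728 = 13.415
Arc 2: start y=0.000, vy=13.415 → t=2.738, apex=9.182, x_land=76.732, impact vy=-13.415
  bounce: vy ← 0.68·13.415 = 9.122
Arc 3: start y=0.000, vy=9.122 → t=1.862, apex=4.246, x_land=100.003, impact vy=-9.122
  bounce: vy ← 0.68·9.122 = 6.203
Arc 4: start y=0.000, vy=6.203 → t=1.266, apex=1.963, x_land=115.827, impact vy=-6.203
  bounce: vy ← 0.68·6.203 = 4.218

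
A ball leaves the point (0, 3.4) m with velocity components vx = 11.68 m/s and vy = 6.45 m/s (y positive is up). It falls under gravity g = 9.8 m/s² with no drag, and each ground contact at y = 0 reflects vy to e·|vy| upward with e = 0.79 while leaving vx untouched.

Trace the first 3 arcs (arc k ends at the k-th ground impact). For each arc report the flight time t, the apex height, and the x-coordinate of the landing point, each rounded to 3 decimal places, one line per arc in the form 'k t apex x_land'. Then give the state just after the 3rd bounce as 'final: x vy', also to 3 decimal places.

Arc 1: start y=3.400, vy=6.450 → t=1.720, apex=5.523, x_land=20.087, impact vy=-10.404
  bounce: vy ← 0.79·10.404 = 8.219
Arc 2: start y=0.000, vy=8.219 → t=1.677, apex=3.447, x_land=39.679, impact vy=-8.219
  bounce: vy ← 0.79·8.219 = 6.493
Arc 3: start y=0.000, vy=6.493 → t=1.325, apex=2.151, x_land=55.156, impact vy=-6.493
  bounce: vy ← 0.79·6.493 = 5.130

1 1.720 5.523 20.087
2 1.677 3.447 39.679
3 1.325 2.151 55.156
final: 55.156 5.130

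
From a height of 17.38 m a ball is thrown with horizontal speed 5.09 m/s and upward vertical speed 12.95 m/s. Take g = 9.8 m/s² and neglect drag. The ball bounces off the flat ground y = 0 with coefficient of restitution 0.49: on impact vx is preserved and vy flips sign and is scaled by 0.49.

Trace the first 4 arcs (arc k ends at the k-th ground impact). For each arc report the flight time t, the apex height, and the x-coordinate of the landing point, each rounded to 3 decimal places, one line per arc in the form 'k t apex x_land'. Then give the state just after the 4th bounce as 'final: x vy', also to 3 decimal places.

1 3.622 25.936 18.437
2 2.255 6.227 29.913
3 1.105 1.495 35.536
4 0.541 0.359 38.292
final: 38.292 1.300

Arc 1: start y=17.380, vy=12.950 → t=3.622, apex=25.936, x_land=18.437, impact vy=-22.547
  bounce: vy ← 0.49·22.547 = 11.048
Arc 2: start y=0.000, vy=11.048 → t=2.255, apex=6.227, x_land=29.913, impact vy=-11.048
  bounce: vy ← 0.49·11.048 = 5.413
Arc 3: start y=0.000, vy=5.413 → t=1.105, apex=1.495, x_land=35.536, impact vy=-5.413
  bounce: vy ← 0.49·5.413 = 2.653
Arc 4: start y=0.000, vy=2.653 → t=0.541, apex=0.359, x_land=38.292, impact vy=-2.653
  bounce: vy ← 0.49·2.653 = 1.300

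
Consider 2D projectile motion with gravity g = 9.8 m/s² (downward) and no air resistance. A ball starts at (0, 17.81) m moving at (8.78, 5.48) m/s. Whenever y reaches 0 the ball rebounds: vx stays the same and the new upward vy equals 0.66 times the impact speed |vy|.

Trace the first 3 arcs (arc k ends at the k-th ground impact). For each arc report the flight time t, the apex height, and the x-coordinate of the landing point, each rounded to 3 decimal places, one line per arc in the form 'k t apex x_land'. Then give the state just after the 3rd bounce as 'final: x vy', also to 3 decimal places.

1 2.546 19.342 22.354
2 2.623 8.425 45.380
3 1.731 3.670 60.577
final: 60.577 5.598

Arc 1: start y=17.810, vy=5.480 → t=2.546, apex=19.342, x_land=22.354, impact vy=-19.471
  bounce: vy ← 0.66·19.471 = 12.851
Arc 2: start y=0.000, vy=12.851 → t=2.623, apex=8.425, x_land=45.380, impact vy=-12.851
  bounce: vy ← 0.66·12.851 = 8.481
Arc 3: start y=0.000, vy=8.481 → t=1.731, apex=3.670, x_land=60.577, impact vy=-8.481
  bounce: vy ← 0.66·8.481 = 5.598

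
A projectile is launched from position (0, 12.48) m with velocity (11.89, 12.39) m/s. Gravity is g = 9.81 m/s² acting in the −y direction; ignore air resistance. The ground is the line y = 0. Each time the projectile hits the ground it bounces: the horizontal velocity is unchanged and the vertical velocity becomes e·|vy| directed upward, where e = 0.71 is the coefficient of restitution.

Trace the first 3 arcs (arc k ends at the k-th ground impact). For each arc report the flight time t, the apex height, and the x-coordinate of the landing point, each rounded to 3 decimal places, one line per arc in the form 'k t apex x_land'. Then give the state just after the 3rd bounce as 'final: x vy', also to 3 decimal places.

Arc 1: start y=12.480, vy=12.390 → t=3.298, apex=20.304, x_land=39.208, impact vy=-19.959
  bounce: vy ← 0.71·19.959 = 14.171
Arc 2: start y=0.000, vy=14.171 → t=2.889, apex=10.235, x_land=73.560, impact vy=-14.171
  bounce: vy ← 0.71·14.171 = 10.061
Arc 3: start y=0.000, vy=10.061 → t=2.051, apex=5.160, x_land=97.949, impact vy=-10.061
  bounce: vy ← 0.71·10.061 = 7.144

1 3.298 20.304 39.208
2 2.889 10.235 73.560
3 2.051 5.160 97.949
final: 97.949 7.144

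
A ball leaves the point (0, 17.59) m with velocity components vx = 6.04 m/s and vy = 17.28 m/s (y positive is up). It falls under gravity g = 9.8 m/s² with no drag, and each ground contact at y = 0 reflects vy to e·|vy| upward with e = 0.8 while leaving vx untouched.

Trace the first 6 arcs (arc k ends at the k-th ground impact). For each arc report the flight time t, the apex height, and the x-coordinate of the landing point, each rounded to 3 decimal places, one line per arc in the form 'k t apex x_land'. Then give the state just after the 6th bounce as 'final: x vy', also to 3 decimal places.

1 4.351 32.825 26.283
2 4.141 21.008 51.296
3 3.313 13.445 71.306
4 2.650 8.605 87.314
5 2.120 5.507 100.120
6 1.696 3.525 110.365
final: 110.365 6.649

Arc 1: start y=17.590, vy=17.280 → t=4.351, apex=32.825, x_land=26.283, impact vy=-25.365
  bounce: vy ← 0.8·25.365 = 20.292
Arc 2: start y=0.000, vy=20.292 → t=4.141, apex=21.008, x_land=51.296, impact vy=-20.292
  bounce: vy ← 0.8·20.292 = 16.233
Arc 3: start y=0.000, vy=16.233 → t=3.313, apex=13.445, x_land=71.306, impact vy=-16.233
  bounce: vy ← 0.8·16.233 = 12.987
Arc 4: start y=0.000, vy=12.987 → t=2.650, apex=8.605, x_land=87.314, impact vy=-12.987
  bounce: vy ← 0.8·12.987 = 10.389
Arc 5: start y=0.000, vy=10.389 → t=2.120, apex=5.507, x_land=100.120, impact vy=-10.389
  bounce: vy ← 0.8·10.389 = 8.311
Arc 6: start y=0.000, vy=8.311 → t=1.696, apex=3.525, x_land=110.365, impact vy=-8.311
  bounce: vy ← 0.8·8.311 = 6.649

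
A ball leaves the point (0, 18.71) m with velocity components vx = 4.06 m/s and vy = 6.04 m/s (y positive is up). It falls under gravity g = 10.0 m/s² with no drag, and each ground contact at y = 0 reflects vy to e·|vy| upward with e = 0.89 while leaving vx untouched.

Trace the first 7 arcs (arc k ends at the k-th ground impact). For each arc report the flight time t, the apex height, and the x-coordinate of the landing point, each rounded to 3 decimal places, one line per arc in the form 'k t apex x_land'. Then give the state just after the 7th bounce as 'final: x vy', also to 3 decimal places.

Arc 1: start y=18.710, vy=6.040 → t=2.631, apex=20.534, x_land=10.680, impact vy=-20.265
  bounce: vy ← 0.89·20.265 = 18.036
Arc 2: start y=0.000, vy=18.036 → t=3.607, apex=16.265, x_land=25.325, impact vy=-18.036
  bounce: vy ← 0.89·18.036 = 16.052
Arc 3: start y=0.000, vy=16.052 → t=3.210, apex=12.884, x_land=38.360, impact vy=-16.052
  bounce: vy ← 0.89·16.052 = 14.286
Arc 4: start y=0.000, vy=14.286 → t=2.857, apex=10.205, x_land=49.960, impact vy=-14.286
  bounce: vy ← 0.89·14.286 = 12.715
Arc 5: start y=0.000, vy=12.715 → t=2.543, apex=8.083, x_land=60.285, impact vy=-12.715
  bounce: vy ← 0.89·12.715 = 11.316
Arc 6: start y=0.000, vy=11.316 → t=2.263, apex=6.403, x_land=69.473, impact vy=-11.316
  bounce: vy ← 0.89·11.316 = 10.071
Arc 7: start y=0.000, vy=10.071 → t=2.014, apex=5.072, x_land=77.651, impact vy=-10.071
  bounce: vy ← 0.89·10.071 = 8.964

1 2.631 20.534 10.680
2 3.607 16.265 25.325
3 3.210 12.884 38.360
4 2.857 10.205 49.960
5 2.543 8.083 60.285
6 2.263 6.403 69.473
7 2.014 5.072 77.651
final: 77.651 8.964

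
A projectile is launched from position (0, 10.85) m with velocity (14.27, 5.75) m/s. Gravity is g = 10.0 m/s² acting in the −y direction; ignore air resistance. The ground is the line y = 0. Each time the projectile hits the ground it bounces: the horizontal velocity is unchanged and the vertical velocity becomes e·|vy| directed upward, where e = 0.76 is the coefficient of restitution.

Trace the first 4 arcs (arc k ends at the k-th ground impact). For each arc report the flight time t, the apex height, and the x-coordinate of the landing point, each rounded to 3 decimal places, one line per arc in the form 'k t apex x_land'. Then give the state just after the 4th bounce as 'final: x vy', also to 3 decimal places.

Arc 1: start y=10.850, vy=5.750 → t=2.156, apex=12.503, x_land=30.771, impact vy=-15.813
  bounce: vy ← 0.76·15.813 = 12.018
Arc 2: start y=0.000, vy=12.018 → t=2.404, apex=7.222, x_land=65.071, impact vy=-12.018
  bounce: vy ← 0.76·12.018 = 9.134
Arc 3: start y=0.000, vy=9.134 → t=1.827, apex=4.171, x_land=91.139, impact vy=-9.134
  bounce: vy ← 0.76·9.134 = 6.942
Arc 4: start y=0.000, vy=6.942 → t=1.388, apex=2.409, x_land=110.950, impact vy=-6.942
  bounce: vy ← 0.76·6.942 = 5.276

1 2.156 12.503 30.771
2 2.404 7.222 65.071
3 1.827 4.171 91.139
4 1.388 2.409 110.950
final: 110.950 5.276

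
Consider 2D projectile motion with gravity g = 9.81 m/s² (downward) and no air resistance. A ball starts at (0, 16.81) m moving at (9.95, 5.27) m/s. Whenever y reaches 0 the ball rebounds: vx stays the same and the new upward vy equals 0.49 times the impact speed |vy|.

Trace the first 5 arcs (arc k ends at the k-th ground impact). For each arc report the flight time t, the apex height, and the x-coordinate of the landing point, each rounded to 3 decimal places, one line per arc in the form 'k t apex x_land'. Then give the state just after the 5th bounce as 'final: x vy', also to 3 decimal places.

Arc 1: start y=16.810, vy=5.270 → t=2.465, apex=18.226, x_land=24.525, impact vy=-18.910
  bounce: vy ← 0.49·18.910 = 9.266
Arc 2: start y=0.000, vy=9.266 → t=1.889, apex=4.376, x_land=43.321, impact vy=-9.266
  bounce: vy ← 0.49·9.266 = 4.540
Arc 3: start y=0.000, vy=4.540 → t=0.926, apex=1.051, x_land=52.531, impact vy=-4.540
  bounce: vy ← 0.49·4.540 = 2.225
Arc 4: start y=0.000, vy=2.225 → t=0.454, apex=0.252, x_land=57.044, impact vy=-2.225
  bounce: vy ← 0.49·2.225 = 1.090
Arc 5: start y=0.000, vy=1.090 → t=0.222, apex=0.061, x_land=59.256, impact vy=-1.090
  bounce: vy ← 0.49·1.090 = 0.534

1 2.465 18.226 24.525
2 1.889 4.376 43.321
3 0.926 1.051 52.531
4 0.454 0.252 57.044
5 0.222 0.061 59.256
final: 59.256 0.534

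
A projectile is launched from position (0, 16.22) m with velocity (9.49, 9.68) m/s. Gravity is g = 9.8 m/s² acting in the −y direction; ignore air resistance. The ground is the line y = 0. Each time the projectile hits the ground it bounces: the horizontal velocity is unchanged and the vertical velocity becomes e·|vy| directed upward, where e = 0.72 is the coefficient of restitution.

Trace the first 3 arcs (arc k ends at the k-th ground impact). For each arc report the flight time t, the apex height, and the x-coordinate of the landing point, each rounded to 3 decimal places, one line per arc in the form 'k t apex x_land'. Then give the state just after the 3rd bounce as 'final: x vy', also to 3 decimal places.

1 3.058 21.001 29.020
2 2.981 10.887 57.311
3 2.146 5.644 77.681
final: 77.681 7.573

Arc 1: start y=16.220, vy=9.680 → t=3.058, apex=21.001, x_land=29.020, impact vy=-20.288
  bounce: vy ← 0.72·20.288 = 14.608
Arc 2: start y=0.000, vy=14.608 → t=2.981, apex=10.887, x_land=57.311, impact vy=-14.608
  bounce: vy ← 0.72·14.608 = 10.517
Arc 3: start y=0.000, vy=10.517 → t=2.146, apex=5.644, x_land=77.681, impact vy=-10.517
  bounce: vy ← 0.72·10.517 = 7.573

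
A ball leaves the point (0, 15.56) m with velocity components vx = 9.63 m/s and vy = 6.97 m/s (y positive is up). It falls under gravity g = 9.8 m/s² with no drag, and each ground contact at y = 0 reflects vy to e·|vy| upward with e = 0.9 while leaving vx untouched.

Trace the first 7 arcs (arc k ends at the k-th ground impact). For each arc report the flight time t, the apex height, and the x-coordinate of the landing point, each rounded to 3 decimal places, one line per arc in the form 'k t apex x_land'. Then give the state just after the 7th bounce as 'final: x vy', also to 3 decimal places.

Arc 1: start y=15.560, vy=6.970 → t=2.630, apex=18.039, x_land=25.326, impact vy=-18.803
  bounce: vy ← 0.9·18.803 = 16.923
Arc 2: start y=0.000, vy=16.923 → t=3.454, apex=14.611, x_land=58.585, impact vy=-16.923
  bounce: vy ← 0.9·16.923 = 15.231
Arc 3: start y=0.000, vy=15.231 → t=3.108, apex=11.835, x_land=88.517, impact vy=-15.231
  bounce: vy ← 0.9·15.231 = 13.707
Arc 4: start y=0.000, vy=13.707 → t=2.797, apex=9.586, x_land=115.457, impact vy=-13.707
  bounce: vy ← 0.9·13.707 = 12.337
Arc 5: start y=0.000, vy=12.337 → t=2.518, apex=7.765, x_land=139.702, impact vy=-12.337
  bounce: vy ← 0.9·12.337 = 11.103
Arc 6: start y=0.000, vy=11.103 → t=2.266, apex=6.290, x_land=161.523, impact vy=-11.103
  bounce: vy ← 0.9·11.103 = 9.993
Arc 7: start y=0.000, vy=9.993 → t=2.039, apex=5.095, x_land=181.162, impact vy=-9.993
  bounce: vy ← 0.9·9.993 = 8.993

1 2.630 18.039 25.326
2 3.454 14.611 58.585
3 3.108 11.835 88.517
4 2.797 9.586 115.457
5 2.518 7.765 139.702
6 2.266 6.290 161.523
7 2.039 5.095 181.162
final: 181.162 8.993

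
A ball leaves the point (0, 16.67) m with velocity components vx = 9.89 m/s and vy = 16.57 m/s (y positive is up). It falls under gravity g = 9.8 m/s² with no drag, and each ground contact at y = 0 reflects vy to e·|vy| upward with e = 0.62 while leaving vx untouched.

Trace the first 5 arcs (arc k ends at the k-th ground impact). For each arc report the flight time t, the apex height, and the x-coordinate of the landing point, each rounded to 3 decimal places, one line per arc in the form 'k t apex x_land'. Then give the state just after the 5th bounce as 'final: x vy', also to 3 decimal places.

1 4.193 30.678 41.469
2 3.103 11.793 72.154
3 1.924 4.533 91.180
4 1.193 1.743 102.975
5 0.739 0.670 110.288
final: 110.288 2.246

Arc 1: start y=16.670, vy=16.570 → t=4.193, apex=30.678, x_land=41.469, impact vy=-24.521
  bounce: vy ← 0.62·24.521 = 15.203
Arc 2: start y=0.000, vy=15.203 → t=3.103, apex=11.793, x_land=72.154, impact vy=-15.203
  bounce: vy ← 0.62·15.203 = 9.426
Arc 3: start y=0.000, vy=9.426 → t=1.924, apex=4.533, x_land=91.180, impact vy=-9.426
  bounce: vy ← 0.62·9.426 = 5.844
Arc 4: start y=0.000, vy=5.844 → t=1.193, apex=1.743, x_land=102.975, impact vy=-5.844
  bounce: vy ← 0.62·5.844 = 3.623
Arc 5: start y=0.000, vy=3.623 → t=0.739, apex=0.670, x_land=110.288, impact vy=-3.623
  bounce: vy ← 0.62·3.623 = 2.246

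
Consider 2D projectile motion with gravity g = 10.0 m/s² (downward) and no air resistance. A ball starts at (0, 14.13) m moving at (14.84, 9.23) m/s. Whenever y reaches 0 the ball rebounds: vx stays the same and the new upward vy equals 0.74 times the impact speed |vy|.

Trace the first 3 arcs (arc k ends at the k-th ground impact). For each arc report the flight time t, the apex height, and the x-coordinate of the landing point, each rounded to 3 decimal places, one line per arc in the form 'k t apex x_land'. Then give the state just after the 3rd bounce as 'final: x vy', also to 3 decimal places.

Arc 1: start y=14.130, vy=9.230 → t=2.841, apex=18.390, x_land=42.157, impact vy=-19.178
  bounce: vy ← 0.74·19.178 = 14.192
Arc 2: start y=0.000, vy=14.192 → t=2.838, apex=10.070, x_land=84.278, impact vy=-14.192
  bounce: vy ← 0.74·14.192 = 10.502
Arc 3: start y=0.000, vy=10.502 → t=2.100, apex=5.514, x_land=115.448, impact vy=-10.502
  bounce: vy ← 0.74·10.502 = 7.771

1 2.841 18.390 42.157
2 2.838 10.070 84.278
3 2.100 5.514 115.448
final: 115.448 7.771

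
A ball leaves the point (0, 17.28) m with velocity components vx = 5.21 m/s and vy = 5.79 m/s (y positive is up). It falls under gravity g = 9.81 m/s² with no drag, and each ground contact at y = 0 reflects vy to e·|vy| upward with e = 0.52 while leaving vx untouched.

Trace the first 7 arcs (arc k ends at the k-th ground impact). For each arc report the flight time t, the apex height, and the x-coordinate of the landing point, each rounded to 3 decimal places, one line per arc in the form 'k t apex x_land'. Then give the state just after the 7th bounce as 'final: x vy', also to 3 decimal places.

1 2.558 18.989 13.326
2 2.046 5.135 23.987
3 1.064 1.388 29.531
4 0.553 0.375 32.413
5 0.288 0.102 33.913
6 0.150 0.027 34.692
7 0.078 0.007 35.097
final: 35.097 0.198

Arc 1: start y=17.280, vy=5.790 → t=2.558, apex=18.989, x_land=13.326, impact vy=-19.302
  bounce: vy ← 0.52·19.302 = 10.037
Arc 2: start y=0.000, vy=10.037 → t=2.046, apex=5.135, x_land=23.987, impact vy=-10.037
  bounce: vy ← 0.52·10.037 = 5.219
Arc 3: start y=0.000, vy=5.219 → t=1.064, apex=1.388, x_land=29.531, impact vy=-5.219
  bounce: vy ← 0.52·5.219 = 2.714
Arc 4: start y=0.000, vy=2.714 → t=0.553, apex=0.375, x_land=32.413, impact vy=-2.714
  bounce: vy ← 0.52·2.714 = 1.411
Arc 5: start y=0.000, vy=1.411 → t=0.288, apex=0.102, x_land=33.913, impact vy=-1.411
  bounce: vy ← 0.52·1.411 = 0.734
Arc 6: start y=0.000, vy=0.734 → t=0.150, apex=0.027, x_land=34.692, impact vy=-0.734
  bounce: vy ← 0.52·0.734 = 0.382
Arc 7: start y=0.000, vy=0.382 → t=0.078, apex=0.007, x_land=35.097, impact vy=-0.382
  bounce: vy ← 0.52·0.382 = 0.198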